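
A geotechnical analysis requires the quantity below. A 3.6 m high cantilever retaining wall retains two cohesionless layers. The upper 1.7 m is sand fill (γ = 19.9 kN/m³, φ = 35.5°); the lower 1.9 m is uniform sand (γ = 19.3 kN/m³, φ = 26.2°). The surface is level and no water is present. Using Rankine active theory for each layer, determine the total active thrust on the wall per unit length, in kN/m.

46.0 kN/m

K_a1 = tan²(45°−35.5°/2) = 0.2653; K_a2 = tan²(45°−26.2°/2) = 0.3874.
Layer 1: σ at base = K_a1 γ₁ h₁ = 8.974 kPa; P₁ = ½×8.974×1.7 = 7.628.
Layer 2: σ_v at top = γ₁h₁ = 33.83; σ_h top = K_a2×33.83 = 13.11; σ_h base = K_a2×(33.83+19.3×1.9) = 27.31.
P₂ = ½(13.11+27.31)×1.9 = 38.40. Total P_a = 7.628+38.40 = 46.03 kN/m.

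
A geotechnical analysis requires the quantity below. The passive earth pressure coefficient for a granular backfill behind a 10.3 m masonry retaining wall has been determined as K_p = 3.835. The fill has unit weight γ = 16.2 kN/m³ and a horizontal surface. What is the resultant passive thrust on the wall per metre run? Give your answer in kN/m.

P = ½ K_p γ H² = 0.5 × 3.835 × 16.2 × 10.3² = 3296 kN/m.

3300 kN/m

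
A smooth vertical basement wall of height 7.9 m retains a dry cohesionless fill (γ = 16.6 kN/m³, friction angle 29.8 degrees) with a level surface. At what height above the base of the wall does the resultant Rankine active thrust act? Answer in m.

2.63 m

K_a = 0.3360.
The pressure distribution is triangular, so the resultant acts at H/3 above the base = 7.9/3 = 2.633 m.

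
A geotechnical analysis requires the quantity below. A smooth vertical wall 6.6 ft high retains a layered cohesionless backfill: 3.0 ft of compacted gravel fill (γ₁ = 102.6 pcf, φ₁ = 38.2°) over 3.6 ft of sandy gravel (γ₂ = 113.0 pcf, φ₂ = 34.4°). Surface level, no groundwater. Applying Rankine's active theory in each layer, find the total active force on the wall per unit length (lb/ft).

K_a1 = tan²(45°−38.2°/2) = 0.2358; K_a2 = tan²(45°−34.4°/2) = 0.2780.
Layer 1: σ at base = K_a1 γ₁ h₁ = 72.57 psf; P₁ = ½×72.57×3.0 = 108.9.
Layer 2: σ_v at top = γ₁h₁ = 307.8; σ_h top = K_a2×307.8 = 85.56; σ_h base = K_a2×(307.8+113.0×3.6) = 198.6.
P₂ = ½(85.56+198.6)×3.6 = 511.6. Total P_a = 108.9+511.6 = 620.4 lb/ft.

620 lb/ft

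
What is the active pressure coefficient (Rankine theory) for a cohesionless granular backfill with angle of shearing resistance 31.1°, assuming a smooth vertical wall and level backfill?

K_a = tan²(45° − φ/2) = tan²(29.45°) = 0.3188.

0.319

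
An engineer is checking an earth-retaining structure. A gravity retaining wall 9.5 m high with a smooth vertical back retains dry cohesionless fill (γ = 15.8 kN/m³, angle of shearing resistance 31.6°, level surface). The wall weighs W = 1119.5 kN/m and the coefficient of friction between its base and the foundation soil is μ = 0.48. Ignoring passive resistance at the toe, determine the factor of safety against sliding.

K_a = tan²(45° − 31.6°/2) = 0.3123.
P_a = ½K_aγH² = 0.5×0.3123×15.8×9.5² = 222.7 kN/m, acting at H/3 = 3.167 m above the base.
FS_sliding = μW / P_a = 0.48×1119.5 / 222.7 = 2.413.

2.41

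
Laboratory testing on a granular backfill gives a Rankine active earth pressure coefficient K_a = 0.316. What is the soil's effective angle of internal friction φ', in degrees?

31.3°

K_a = tan²(45° − φ/2) ⇒ 45° − φ/2 = arctan(√0.316) = 29.34°.
φ = 2(45° − 29.34°) = 31.32°.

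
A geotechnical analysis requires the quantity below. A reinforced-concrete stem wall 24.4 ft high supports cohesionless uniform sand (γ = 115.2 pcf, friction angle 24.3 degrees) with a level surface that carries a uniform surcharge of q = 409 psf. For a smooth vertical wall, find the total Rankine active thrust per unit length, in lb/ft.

K_a = tan²(45° − φ/2) = 0.4169.
Soil triangle: ½ K_a γ H² = 0.5×0.4169×115.2×24.4² = 14300 lb/ft.
Surcharge rectangle: K_a q H = 0.4169×409×24.4 = 4161 lb/ft.
Total = 14300 + 4161 = 18460 lb/ft.

18500 lb/ft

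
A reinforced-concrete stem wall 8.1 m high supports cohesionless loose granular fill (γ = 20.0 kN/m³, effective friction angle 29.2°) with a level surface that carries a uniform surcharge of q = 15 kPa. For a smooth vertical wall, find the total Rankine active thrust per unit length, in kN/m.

268 kN/m

K_a = tan²(45° − φ/2) = 0.3442.
Soil triangle: ½ K_a γ H² = 0.5×0.3442×20.0×8.1² = 225.8 kN/m.
Surcharge rectangle: K_a q H = 0.3442×15×8.1 = 41.82 kN/m.
Total = 225.8 + 41.82 = 267.7 kN/m.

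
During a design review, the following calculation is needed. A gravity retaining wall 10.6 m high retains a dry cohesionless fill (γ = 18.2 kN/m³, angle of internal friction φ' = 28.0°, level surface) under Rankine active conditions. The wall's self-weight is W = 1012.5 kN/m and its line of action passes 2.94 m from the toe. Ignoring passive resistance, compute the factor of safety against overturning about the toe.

K_a = tan²(45° − 28.0°/2) = 0.3610.
P_a = ½K_aγH² = 0.5×0.3610×18.2×10.6² = 369.1 kN/m, acting at H/3 = 3.533 m above the base.
Overturning moment M_o = P_a × H/3 = 369.1 × 3.533 = 1304.
Resisting moment M_r = W × 2.94 = 1012.5 × 2.94 = 2977.
FS_overturning = M_r/M_o = 2977/1304 = 2.282.

2.28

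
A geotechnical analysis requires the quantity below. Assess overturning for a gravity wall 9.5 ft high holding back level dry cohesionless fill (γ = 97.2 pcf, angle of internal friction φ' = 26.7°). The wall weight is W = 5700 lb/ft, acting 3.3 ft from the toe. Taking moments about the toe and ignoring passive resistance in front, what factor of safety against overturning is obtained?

3.56

K_a = tan²(45° − 26.7°/2) = 0.3800.
P_a = ½K_aγH² = 0.5×0.3800×97.2×9.5² = 1667 lb/ft, acting at H/3 = 3.167 ft above the base.
Overturning moment M_o = P_a × H/3 = 1667 × 3.167 = 5277.
Resisting moment M_r = W × 3.3 = 5700 × 3.3 = 18810.
FS_overturning = M_r/M_o = 18810/5277 = 3.564.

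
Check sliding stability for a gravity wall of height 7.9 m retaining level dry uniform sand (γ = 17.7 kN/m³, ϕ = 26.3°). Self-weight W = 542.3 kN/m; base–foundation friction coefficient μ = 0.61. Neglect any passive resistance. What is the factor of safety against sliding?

K_a = tan²(45° − 26.3°/2) = 0.3859.
P_a = ½K_aγH² = 0.5×0.3859×17.7×7.9² = 213.2 kN/m, acting at H/3 = 2.633 m above the base.
FS_sliding = μW / P_a = 0.61×542.3 / 213.2 = 1.552.

1.55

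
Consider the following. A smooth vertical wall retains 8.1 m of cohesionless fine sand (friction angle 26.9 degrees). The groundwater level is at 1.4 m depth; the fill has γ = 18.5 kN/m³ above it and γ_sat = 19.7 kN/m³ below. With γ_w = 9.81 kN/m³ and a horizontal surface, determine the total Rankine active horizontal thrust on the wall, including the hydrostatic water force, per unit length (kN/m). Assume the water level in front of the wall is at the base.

K_a = tan²(45° − φ/2) = 0.3770.
γ' = 19.7 − 9.81 = 9.890 kN/m³. Depth below WT = 6.7 m.
σ'_h at WT = K_a γ d_w = 9.764 kPa; at base = 9.764 + K_a γ' × 6.7 = 34.75 kPa.
P₁ (0–1.4 m) = ½×9.764×1.4 = 6.835. P₂ (1.4–8.1 m) = ½(9.764+34.75)×6.7 = 149.1.
P_w = ½ γ_w h₂² = 0.5×9.81×6.7² = 220.2. Total = 6.835+149.1+220.2 = 376.1 kN/m.

376 kN/m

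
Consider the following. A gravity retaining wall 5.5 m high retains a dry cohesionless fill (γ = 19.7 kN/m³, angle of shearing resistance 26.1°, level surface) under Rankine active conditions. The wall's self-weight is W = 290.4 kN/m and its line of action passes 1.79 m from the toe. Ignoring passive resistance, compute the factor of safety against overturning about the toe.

2.45

K_a = tan²(45° − 26.1°/2) = 0.3889.
P_a = ½K_aγH² = 0.5×0.3889×19.7×5.5² = 115.9 kN/m, acting at H/3 = 1.833 m above the base.
Overturning moment M_o = P_a × H/3 = 115.9 × 1.833 = 212.5.
Resisting moment M_r = W × 1.79 = 290.4 × 1.79 = 519.8.
FS_overturning = M_r/M_o = 519.8/212.5 = 2.447.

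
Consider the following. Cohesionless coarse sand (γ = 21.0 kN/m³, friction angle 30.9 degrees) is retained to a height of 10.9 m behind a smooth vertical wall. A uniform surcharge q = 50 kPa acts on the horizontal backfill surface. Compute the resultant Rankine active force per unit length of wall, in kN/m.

576 kN/m

K_a = tan²(45° − φ/2) = 0.3214.
Soil triangle: ½ K_a γ H² = 0.5×0.3214×21.0×10.9² = 401.0 kN/m.
Surcharge rectangle: K_a q H = 0.3214×50×10.9 = 175.2 kN/m.
Total = 401.0 + 175.2 = 576.1 kN/m.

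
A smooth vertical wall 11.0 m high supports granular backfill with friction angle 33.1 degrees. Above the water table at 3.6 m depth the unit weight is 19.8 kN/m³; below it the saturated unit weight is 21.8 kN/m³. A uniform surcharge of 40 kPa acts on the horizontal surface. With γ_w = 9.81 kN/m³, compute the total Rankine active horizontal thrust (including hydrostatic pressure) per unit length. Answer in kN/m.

K_a = tan²(45° − φ/2) = 0.2936.
γ' = 21.8 − 9.81 = 11.99 kN/m³. h₂ = H − d_w = 7.4 m.
σ'_h: at surface K_a·q = 11.74; at WT K_a(q+γd_w) = 32.67; at base K_a(q+γd_w+γ'h₂) = 58.72 kPa.
P₁ = ½(11.74+32.67)×3.6 = 79.94; P₂ = ½(32.67+58.72)×7.4 = 338.1; P_w = ½γ_w h₂² = 268.6.
Total = 79.94+338.1+268.6 = 686.7 kN/m.

687 kN/m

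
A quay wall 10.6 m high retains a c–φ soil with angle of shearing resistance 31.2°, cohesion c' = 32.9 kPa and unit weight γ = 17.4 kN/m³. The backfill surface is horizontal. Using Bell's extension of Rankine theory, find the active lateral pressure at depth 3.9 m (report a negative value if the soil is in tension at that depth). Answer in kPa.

-15.5 kPa

K_a = (1 − sin φ)/(1 + sin φ) = 0.3175.
σ_a = K_a γ z − 2c√K_a = 0.3175×17.4×3.9 − 2×32.9×0.5635 = -15.53 kPa.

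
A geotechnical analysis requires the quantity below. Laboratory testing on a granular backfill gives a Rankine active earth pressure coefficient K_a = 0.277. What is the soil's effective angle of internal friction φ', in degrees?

34.5°

K_a = tan²(45° − φ/2) ⇒ 45° − φ/2 = arctan(√0.277) = 27.76°.
φ = 2(45° − 27.76°) = 34.48°.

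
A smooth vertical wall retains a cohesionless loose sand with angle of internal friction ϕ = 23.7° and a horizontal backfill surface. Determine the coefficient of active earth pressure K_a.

0.427

K_a = (1 − sin φ)/(1 + sin φ) = (1 − sin 23.7°)/(1 + sin 23.7°) = 0.4266.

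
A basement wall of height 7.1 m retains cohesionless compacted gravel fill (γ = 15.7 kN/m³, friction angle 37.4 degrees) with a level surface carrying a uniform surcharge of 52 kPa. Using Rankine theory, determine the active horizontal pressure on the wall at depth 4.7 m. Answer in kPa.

30.7 kPa

K_a = (1 − sin φ)/(1 + sin φ) = 0.2443.
σ_v = γz + q = 15.7 × 4.7 + 52 = 125.8 kPa.
σ_h = K_a σ_v = 0.2443 × 125.8 = 30.73 kPa.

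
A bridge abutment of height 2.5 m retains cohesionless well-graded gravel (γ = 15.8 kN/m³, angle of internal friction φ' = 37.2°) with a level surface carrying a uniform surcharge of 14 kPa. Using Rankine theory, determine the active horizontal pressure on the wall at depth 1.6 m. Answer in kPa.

9.68 kPa

K_a = (1 − sin φ)/(1 + sin φ) = 0.2464.
σ_v = γz + q = 15.8 × 1.6 + 14 = 39.28 kPa.
σ_h = K_a σ_v = 0.2464 × 39.28 = 9.679 kPa.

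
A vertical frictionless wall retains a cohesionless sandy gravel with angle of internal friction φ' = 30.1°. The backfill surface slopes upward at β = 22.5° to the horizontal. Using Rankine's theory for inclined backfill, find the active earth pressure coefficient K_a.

0.444

K_a = cos β · (cos β − √(cos²β − cos²φ)) / (cos β + √(cos²β − cos²φ)).
cos β = 0.9239, cos φ = 0.8652, √(cos²β − cos²φ) = 0.3241.
K_a = 0.9239 × (0.9239 − 0.3241)/(0.9239 + 0.3241) = 0.4440.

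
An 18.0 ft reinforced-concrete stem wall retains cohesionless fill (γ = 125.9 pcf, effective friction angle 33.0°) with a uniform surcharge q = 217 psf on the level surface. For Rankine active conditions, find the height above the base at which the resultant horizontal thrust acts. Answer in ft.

6.48 ft

K_a = 0.2948.
Triangular part P₁ = ½K_aγH² = 6013 at H/3 = 6.000 ft; rectangular part P₂ = K_a q H = 1151 at H/2 = 9.000 ft.
ȳ = (P₁·6.000 + P₂·9.000)/(P₁+P₂) = 6.482 ft.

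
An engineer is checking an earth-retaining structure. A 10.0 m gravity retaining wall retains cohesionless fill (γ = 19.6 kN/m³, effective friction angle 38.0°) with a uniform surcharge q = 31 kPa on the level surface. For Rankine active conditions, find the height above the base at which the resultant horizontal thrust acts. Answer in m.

3.73 m

K_a = 0.2379.
Triangular part P₁ = ½K_aγH² = 233.1 at H/3 = 3.333 m; rectangular part P₂ = K_a q H = 73.74 at H/2 = 5.000 m.
ȳ = (P₁·3.333 + P₂·5.000)/(P₁+P₂) = 3.734 m.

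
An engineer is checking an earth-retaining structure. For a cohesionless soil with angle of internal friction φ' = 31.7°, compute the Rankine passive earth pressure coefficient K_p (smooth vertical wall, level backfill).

K_p = (1 + sin φ)/(1 − sin φ) = tan²(45° + 31.7°/2) = 3.215.

3.21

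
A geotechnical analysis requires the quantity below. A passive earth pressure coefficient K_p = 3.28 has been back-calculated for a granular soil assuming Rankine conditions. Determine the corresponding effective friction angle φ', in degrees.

K_p = (1+sin φ)/(1−sin φ) ⇒ sin φ = (K_p − 1)/(K_p + 1) = 0.5327.
φ = arcsin(0.5327) = 32.19°.

32.2°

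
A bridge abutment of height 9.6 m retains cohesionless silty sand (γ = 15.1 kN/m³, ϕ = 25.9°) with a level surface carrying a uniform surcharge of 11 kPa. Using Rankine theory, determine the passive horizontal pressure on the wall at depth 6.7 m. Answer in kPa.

286 kPa

K_p = (1 + sin φ)/(1 − sin φ) = 2.551.
σ_v = γz + q = 15.1 × 6.7 + 11 = 112.2 kPa.
σ_h = K_p σ_v = 2.551 × 112.2 = 286.2 kPa.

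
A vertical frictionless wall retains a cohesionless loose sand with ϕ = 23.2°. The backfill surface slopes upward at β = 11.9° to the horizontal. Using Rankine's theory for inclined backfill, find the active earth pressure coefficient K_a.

K_a = cos β · (cos β − √(cos²β − cos²φ)) / (cos β + √(cos²β − cos²φ)).
cos β = 0.9785, cos φ = 0.9191, √(cos²β − cos²φ) = 0.3357.
K_a = 0.9785 × (0.9785 − 0.3357)/(0.9785 + 0.3357) = 0.4787.

0.479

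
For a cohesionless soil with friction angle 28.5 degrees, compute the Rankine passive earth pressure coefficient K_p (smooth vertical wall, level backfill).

2.83

K_p = (1 + sin φ)/(1 − sin φ) = tan²(45° + 28.5°/2) = 2.825.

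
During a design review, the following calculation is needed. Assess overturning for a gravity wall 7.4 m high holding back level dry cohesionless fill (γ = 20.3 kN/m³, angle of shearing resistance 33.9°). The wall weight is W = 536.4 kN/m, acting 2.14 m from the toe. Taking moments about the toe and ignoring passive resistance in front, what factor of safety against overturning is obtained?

K_a = tan²(45° − 33.9°/2) = 0.2839.
P_a = ½K_aγH² = 0.5×0.2839×20.3×7.4² = 157.8 kN/m, acting at H/3 = 2.467 m above the base.
Overturning moment M_o = P_a × H/3 = 157.8 × 2.467 = 389.2.
Resisting moment M_r = W × 2.14 = 536.4 × 2.14 = 1148.
FS_overturning = M_r/M_o = 1148/389.2 = 2.949.

2.95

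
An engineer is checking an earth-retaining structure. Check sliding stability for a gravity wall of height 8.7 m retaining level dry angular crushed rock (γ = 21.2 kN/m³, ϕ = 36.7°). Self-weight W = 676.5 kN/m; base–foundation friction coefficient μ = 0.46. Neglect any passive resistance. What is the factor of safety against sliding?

K_a = tan²(45° − 36.7°/2) = 0.2519.
P_a = ½K_aγH² = 0.5×0.2519×21.2×8.7² = 202.1 kN/m, acting at H/3 = 2.900 m above the base.
FS_sliding = μW / P_a = 0.46×676.5 / 202.1 = 1.540.

1.54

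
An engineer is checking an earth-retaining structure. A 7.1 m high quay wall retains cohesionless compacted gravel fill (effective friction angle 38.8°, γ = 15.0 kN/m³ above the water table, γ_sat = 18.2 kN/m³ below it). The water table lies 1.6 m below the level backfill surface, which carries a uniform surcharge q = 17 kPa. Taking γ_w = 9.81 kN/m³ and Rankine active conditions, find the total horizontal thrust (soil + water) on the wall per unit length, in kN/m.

240 kN/m

K_a = tan²(45° − φ/2) = 0.2296.
γ' = 18.2 − 9.81 = 8.390 kN/m³. h₂ = H − d_w = 5.5 m.
σ'_h: at surface K_a·q = 3.902; at WT K_a(q+γd_w) = 9.412; at base K_a(q+γd_w+γ'h₂) = 20.00 kPa.
P₁ = ½(3.902+9.412)×1.6 = 10.65; P₂ = ½(9.412+20.00)×5.5 = 80.90; P_w = ½γ_w h₂² = 148.4.
Total = 10.65+80.90+148.4 = 239.9 kN/m.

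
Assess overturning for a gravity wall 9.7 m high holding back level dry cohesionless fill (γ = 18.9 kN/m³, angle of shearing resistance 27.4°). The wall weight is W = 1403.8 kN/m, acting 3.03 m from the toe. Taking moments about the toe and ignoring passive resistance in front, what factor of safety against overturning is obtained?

K_a = tan²(45° − 27.4°/2) = 0.3697.
P_a = ½K_aγH² = 0.5×0.3697×18.9×9.7² = 328.7 kN/m, acting at H/3 = 3.233 m above the base.
Overturning moment M_o = P_a × H/3 = 328.7 × 3.233 = 1063.
Resisting moment M_r = W × 3.03 = 1403.8 × 3.03 = 4254.
FS_overturning = M_r/M_o = 4254/1063 = 4.002.

4.00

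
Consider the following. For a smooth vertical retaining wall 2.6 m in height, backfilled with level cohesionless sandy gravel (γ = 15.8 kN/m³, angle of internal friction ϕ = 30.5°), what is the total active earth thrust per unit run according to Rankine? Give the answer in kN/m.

K_a = tan²(45° − φ/2) = 0.3267.
P_a = ½ K_a γ H² = 0.5 × 0.3267 × 15.8 × 2.6² = 17.45 kN/m.

17.4 kN/m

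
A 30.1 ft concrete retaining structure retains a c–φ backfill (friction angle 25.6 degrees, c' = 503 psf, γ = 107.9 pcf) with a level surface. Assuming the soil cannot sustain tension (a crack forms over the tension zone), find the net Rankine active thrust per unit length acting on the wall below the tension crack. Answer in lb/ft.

K_a = 0.3966; √K_a = 0.6297.
Tension-crack depth z_c = 2c/(γ√K_a) = 2×503/(107.9×0.6297) = 14.81 ft.
σ_a at base = K_a γ H − 2c√K_a = 0.3966×107.9×30.1 − 2×503×0.6297 = 654.4 psf.
P_a = ½ × 654.4 × (H − z_c) = 0.5×654.4×15.29 = 5005 lb/ft.

5000 lb/ft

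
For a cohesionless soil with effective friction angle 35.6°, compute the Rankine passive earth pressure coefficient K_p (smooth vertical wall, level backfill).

3.79

K_p = (1 + sin φ)/(1 − sin φ) = tan²(45° + 35.6°/2) = 3.786.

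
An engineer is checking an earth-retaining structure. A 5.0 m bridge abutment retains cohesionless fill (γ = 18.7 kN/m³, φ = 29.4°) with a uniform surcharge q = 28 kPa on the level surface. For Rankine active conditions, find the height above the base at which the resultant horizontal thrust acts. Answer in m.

1.98 m

K_a = 0.3415.
Triangular part P₁ = ½K_aγH² = 79.82 at H/3 = 1.667 m; rectangular part P₂ = K_a q H = 47.81 at H/2 = 2.500 m.
ȳ = (P₁·1.667 + P₂·2.500)/(P₁+P₂) = 1.979 m.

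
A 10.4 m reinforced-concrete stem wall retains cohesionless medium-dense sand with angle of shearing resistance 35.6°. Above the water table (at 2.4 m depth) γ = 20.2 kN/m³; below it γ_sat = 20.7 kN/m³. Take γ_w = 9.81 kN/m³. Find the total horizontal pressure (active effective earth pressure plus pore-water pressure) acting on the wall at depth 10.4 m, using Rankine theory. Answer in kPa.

114 kPa

K_a = (1 − sin φ)/(1 + sin φ) = 0.2641.
γ' = 20.7 − 9.81 = 10.89 kN/m³.
Effective vertical stress at 10.4 m: σ'_v = 20.2×2.4 + 10.89×8.00 = 135.6 kPa.
σ'_h = K_a σ'_v = 0.2641 × 135.6 = 35.82 kPa; u = γ_w × 8.00 = 78.48 kPa.
Total σ_h = 35.82 + 78.48 = 114.3 kPa.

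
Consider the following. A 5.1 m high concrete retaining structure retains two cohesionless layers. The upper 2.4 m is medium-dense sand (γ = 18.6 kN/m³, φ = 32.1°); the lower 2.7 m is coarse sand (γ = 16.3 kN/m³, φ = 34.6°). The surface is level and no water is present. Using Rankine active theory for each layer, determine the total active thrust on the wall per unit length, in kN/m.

66.0 kN/m

K_a1 = tan²(45°−32.1°/2) = 0.3060; K_a2 = tan²(45°−34.6°/2) = 0.2756.
Layer 1: σ at base = K_a1 γ₁ h₁ = 13.66 kPa; P₁ = ½×13.66×2.4 = 16.39.
Layer 2: σ_v at top = γ₁h₁ = 44.64; σ_h top = K_a2×44.64 = 12.30; σ_h base = K_a2×(44.64+16.3×2.7) = 24.44.
P₂ = ½(12.30+24.44)×2.7 = 49.60. Total P_a = 16.39+49.60 = 65.99 kN/m.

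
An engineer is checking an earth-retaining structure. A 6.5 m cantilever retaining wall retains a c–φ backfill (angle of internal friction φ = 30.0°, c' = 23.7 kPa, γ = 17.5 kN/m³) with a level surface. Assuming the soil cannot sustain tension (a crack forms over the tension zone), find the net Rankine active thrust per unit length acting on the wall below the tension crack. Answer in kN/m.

K_a = 0.3333; √K_a = 0.5774.
Tension-crack depth z_c = 2c/(γ√K_a) = 2×23.7/(17.5×0.5774) = 4.691 m.
σ_a at base = K_a γ H − 2c√K_a = 0.3333×17.5×6.5 − 2×23.7×0.5774 = 10.55 kPa.
P_a = ½ × 10.55 × (H − z_c) = 0.5×10.55×1.809 = 9.541 kN/m.

9.54 kN/m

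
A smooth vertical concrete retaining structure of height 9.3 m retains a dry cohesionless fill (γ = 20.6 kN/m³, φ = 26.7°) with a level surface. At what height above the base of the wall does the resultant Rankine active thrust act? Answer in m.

3.10 m

K_a = 0.3800.
The pressure distribution is triangular, so the resultant acts at H/3 above the base = 9.3/3 = 3.100 m.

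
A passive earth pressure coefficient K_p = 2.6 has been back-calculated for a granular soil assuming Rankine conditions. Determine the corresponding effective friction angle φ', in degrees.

26.4°

K_p = (1+sin φ)/(1−sin φ) ⇒ sin φ = (K_p − 1)/(K_p + 1) = 0.4444.
φ = arcsin(0.4444) = 26.39°.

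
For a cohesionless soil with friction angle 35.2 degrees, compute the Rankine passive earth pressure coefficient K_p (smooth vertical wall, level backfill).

K_p = (1 + sin φ)/(1 − sin φ) = tan²(45° + 35.2°/2) = 3.722.

3.72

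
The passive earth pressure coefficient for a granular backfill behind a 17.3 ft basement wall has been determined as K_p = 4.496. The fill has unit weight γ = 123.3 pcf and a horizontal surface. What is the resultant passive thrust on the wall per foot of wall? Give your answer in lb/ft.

83000 lb/ft

P = ½ K_p γ H² = 0.5 × 4.496 × 123.3 × 17.3² = 82960 lb/ft.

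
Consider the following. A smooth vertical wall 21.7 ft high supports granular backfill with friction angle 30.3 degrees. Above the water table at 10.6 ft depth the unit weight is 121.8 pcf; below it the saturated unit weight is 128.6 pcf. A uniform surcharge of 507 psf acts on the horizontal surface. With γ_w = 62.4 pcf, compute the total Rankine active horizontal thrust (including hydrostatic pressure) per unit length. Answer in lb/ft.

15800 lb/ft

K_a = tan²(45° − φ/2) = 0.3293.
γ' = 128.6 − 62.4 = 66.20 pcf. h₂ = H − d_w = 11.1 ft.
σ'_h: at surface K_a·q = 167.0; at WT K_a(q+γd_w) = 592.1; at base K_a(q+γd_w+γ'h₂) = 834.1 psf.
P₁ = ½(167.0+592.1)×10.6 = 4023; P₂ = ½(592.1+834.1)×11.1 = 7916; P_w = ½γ_w h₂² = 3844.
Total = 4023+7916+3844 = 15780 lb/ft.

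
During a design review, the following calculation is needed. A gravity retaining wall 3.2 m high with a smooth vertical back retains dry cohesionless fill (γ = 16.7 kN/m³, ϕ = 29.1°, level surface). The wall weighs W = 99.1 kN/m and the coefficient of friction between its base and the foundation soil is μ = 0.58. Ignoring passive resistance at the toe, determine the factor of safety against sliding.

K_a = tan²(45° − 29.1°/2) = 0.3456.
P_a = ½K_aγH² = 0.5×0.3456×16.7×3.2² = 29.55 kN/m, acting at H/3 = 1.067 m above the base.
FS_sliding = μW / P_a = 0.58×99.1 / 29.55 = 1.945.

1.95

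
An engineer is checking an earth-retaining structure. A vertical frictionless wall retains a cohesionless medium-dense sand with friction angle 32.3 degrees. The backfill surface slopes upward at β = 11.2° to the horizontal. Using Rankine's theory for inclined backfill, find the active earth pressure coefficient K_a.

0.321

K_a = cos β · (cos β − √(cos²β − cos²φ)) / (cos β + √(cos²β − cos²φ)).
cos β = 0.9810, cos φ = 0.8453, √(cos²β − cos²φ) = 0.4978.
K_a = 0.9810 × (0.9810 − 0.4978)/(0.9810 + 0.4978) = 0.3205.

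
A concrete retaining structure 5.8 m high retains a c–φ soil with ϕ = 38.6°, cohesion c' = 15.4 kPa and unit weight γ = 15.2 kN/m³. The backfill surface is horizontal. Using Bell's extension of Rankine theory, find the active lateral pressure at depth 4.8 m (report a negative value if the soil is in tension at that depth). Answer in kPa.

2.08 kPa

K_a = (1 − sin φ)/(1 + sin φ) = 0.2316.
σ_a = K_a γ z − 2c√K_a = 0.2316×15.2×4.8 − 2×15.4×0.4813 = 2.076 kPa.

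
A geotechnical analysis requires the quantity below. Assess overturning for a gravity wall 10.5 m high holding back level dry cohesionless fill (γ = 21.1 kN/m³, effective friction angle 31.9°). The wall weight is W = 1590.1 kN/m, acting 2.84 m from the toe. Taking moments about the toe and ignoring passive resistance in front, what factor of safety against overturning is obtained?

K_a = tan²(45° − 31.9°/2) = 0.3085.
P_a = ½K_aγH² = 0.5×0.3085×21.1×10.5² = 358.9 kN/m, acting at H/3 = 3.500 m above the base.
Overturning moment M_o = P_a × H/3 = 358.9 × 3.500 = 1256.
Resisting moment M_r = W × 2.84 = 1590.1 × 2.84 = 4516.
FS_overturning = M_r/M_o = 4516/1256 = 3.595.

3.60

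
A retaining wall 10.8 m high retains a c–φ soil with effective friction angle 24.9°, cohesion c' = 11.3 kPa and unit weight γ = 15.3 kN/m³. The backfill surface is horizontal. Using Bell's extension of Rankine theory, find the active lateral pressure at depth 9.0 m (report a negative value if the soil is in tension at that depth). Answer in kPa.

K_a = (1 − sin φ)/(1 + sin φ) = 0.4074.
σ_a = K_a γ z − 2c√K_a = 0.4074×15.3×9.0 − 2×11.3×0.6383 = 41.68 kPa.

41.7 kPa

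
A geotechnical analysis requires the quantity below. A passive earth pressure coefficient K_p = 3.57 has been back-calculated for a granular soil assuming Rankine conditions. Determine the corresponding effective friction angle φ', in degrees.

34.2°

K_p = (1+sin φ)/(1−sin φ) ⇒ sin φ = (K_p − 1)/(K_p + 1) = 0.5624.
φ = arcsin(0.5624) = 34.22°.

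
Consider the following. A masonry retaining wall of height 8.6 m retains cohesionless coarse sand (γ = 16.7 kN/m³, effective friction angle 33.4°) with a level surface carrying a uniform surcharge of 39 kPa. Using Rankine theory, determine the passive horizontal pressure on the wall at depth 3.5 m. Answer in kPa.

336 kPa

K_p = (1 + sin φ)/(1 − sin φ) = 3.449.
σ_v = γz + q = 16.7 × 3.5 + 39 = 97.45 kPa.
σ_h = K_p σ_v = 3.449 × 97.45 = 336.1 kPa.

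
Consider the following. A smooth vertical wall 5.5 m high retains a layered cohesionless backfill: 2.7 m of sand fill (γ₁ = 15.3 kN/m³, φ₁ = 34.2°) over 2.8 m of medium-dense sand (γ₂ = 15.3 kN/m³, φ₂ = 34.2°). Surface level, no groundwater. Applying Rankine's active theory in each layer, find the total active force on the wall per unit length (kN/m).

K_a1 = tan²(45°−34.2°/2) = 0.2803; K_a2 = tan²(45°−34.2°/2) = 0.2803.
Layer 1: σ at base = K_a1 γ₁ h₁ = 11.58 kPa; P₁ = ½×11.58×2.7 = 15.63.
Layer 2: σ_v at top = γ₁h₁ = 41.31; σ_h top = K_a2×41.31 = 11.58; σ_h base = K_a2×(41.31+15.3×2.8) = 23.59.
P₂ = ½(11.58+23.59)×2.8 = 49.24. Total P_a = 15.63+49.24 = 64.87 kN/m.

64.9 kN/m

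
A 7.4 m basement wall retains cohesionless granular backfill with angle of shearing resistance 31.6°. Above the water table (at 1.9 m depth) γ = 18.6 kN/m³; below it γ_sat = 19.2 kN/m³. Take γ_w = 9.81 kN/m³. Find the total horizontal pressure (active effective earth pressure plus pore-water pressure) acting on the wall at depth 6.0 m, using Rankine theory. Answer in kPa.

K_a = (1 − sin φ)/(1 + sin φ) = 0.3123.
γ' = 19.2 − 9.81 = 9.390 kN/m³.
Effective vertical stress at 6.0 m: σ'_v = 18.6×1.9 + 9.390×4.10 = 73.84 kPa.
σ'_h = K_a σ'_v = 0.3123 × 73.84 = 23.06 kPa; u = γ_w × 4.10 = 40.22 kPa.
Total σ_h = 23.06 + 40.22 = 63.28 kPa.

63.3 kPa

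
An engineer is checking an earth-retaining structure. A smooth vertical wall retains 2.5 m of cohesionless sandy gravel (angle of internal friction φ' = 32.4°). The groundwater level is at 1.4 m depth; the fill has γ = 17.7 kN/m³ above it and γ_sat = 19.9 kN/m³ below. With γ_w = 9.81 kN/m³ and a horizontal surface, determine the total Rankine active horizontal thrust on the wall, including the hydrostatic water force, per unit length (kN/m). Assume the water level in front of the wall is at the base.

21.3 kN/m

K_a = tan²(45° − φ/2) = 0.3022.
γ' = 19.9 − 9.81 = 10.09 kN/m³. Depth below WT = 1.1 m.
σ'_h at WT = K_a γ d_w = 7.489 kPa; at base = 7.489 + K_a γ' × 1.1 = 10.84 kPa.
P₁ (0–1.4 m) = ½×7.489×1.4 = 5.242. P₂ (1.4–2.5 m) = ½(7.489+10.84)×1.1 = 10.08.
P_w = ½ γ_w h₂² = 0.5×9.81×1.1² = 5.935. Total = 5.242+10.08+5.935 = 21.26 kN/m.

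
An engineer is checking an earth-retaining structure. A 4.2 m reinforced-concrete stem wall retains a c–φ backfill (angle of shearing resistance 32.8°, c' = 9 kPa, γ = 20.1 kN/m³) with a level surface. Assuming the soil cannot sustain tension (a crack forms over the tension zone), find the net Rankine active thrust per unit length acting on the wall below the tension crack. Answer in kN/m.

19.5 kN/m

K_a = 0.2973; √K_a = 0.5452.
Tension-crack depth z_c = 2c/(γ√K_a) = 2×9/(20.1×0.5452) = 1.643 m.
σ_a at base = K_a γ H − 2c√K_a = 0.2973×20.1×4.2 − 2×9×0.5452 = 15.28 kPa.
P_a = ½ × 15.28 × (H − z_c) = 0.5×15.28×2.557 = 19.54 kN/m.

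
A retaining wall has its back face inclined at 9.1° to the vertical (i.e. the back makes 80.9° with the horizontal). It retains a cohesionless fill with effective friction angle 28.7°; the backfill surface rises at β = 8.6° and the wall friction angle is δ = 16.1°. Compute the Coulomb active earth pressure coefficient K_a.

K_a = sin²(α+φ) / [sin²α · sin(α−δ) · (1 + √{sin(φ+δ)sin(φ−β) / (sin(α−δ)sin(α+β))})²].
With α = 80.9°, φ = 28.7°, δ = 16.1°, β = 8.6°: K_a = 0.4369.

0.437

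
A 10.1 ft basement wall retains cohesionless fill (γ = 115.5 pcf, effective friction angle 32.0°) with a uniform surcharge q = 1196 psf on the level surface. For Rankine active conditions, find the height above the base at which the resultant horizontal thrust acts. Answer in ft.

K_a = 0.3073.
Triangular part P₁ = ½K_aγH² = 1810 at H/3 = 3.367 ft; rectangular part P₂ = K_a q H = 3712 at H/2 = 5.050 ft.
ȳ = (P₁·3.367 + P₂·5.050)/(P₁+P₂) = 4.498 ft.

4.50 ft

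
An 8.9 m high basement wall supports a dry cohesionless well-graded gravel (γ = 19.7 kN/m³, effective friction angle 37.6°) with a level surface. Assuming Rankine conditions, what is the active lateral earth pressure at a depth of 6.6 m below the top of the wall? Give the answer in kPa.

K_a = (1 − sin φ)/(1 + sin φ) = 0.2421.
σ_h = K_a γ z = 0.2421 × 19.7 × 6.6 = 31.48 kPa.

31.5 kPa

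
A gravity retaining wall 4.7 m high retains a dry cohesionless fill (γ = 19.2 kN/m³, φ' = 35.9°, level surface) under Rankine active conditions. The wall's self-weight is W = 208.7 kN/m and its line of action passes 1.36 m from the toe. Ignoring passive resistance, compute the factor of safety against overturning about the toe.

3.28

K_a = tan²(45° − 35.9°/2) = 0.2607.
P_a = ½K_aγH² = 0.5×0.2607×19.2×4.7² = 55.29 kN/m, acting at H/3 = 1.567 m above the base.
Overturning moment M_o = P_a × H/3 = 55.29 × 1.567 = 86.63.
Resisting moment M_r = W × 1.36 = 208.7 × 1.36 = 283.8.
FS_overturning = M_r/M_o = 283.8/86.63 = 3.277.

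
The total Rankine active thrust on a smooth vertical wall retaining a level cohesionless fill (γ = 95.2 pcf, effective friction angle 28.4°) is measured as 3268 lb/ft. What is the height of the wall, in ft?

K_a = 0.3554. P_a = ½ K_a γ H² ⇒ H = √(2P_a/(K_a γ)).
H = √(2×3268/(0.3554×95.2)) = 13.90 ft.

13.9 ft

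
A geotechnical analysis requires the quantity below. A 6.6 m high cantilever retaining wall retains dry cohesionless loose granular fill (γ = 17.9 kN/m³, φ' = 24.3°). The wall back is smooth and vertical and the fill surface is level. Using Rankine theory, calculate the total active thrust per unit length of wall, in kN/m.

163 kN/m

K_a = tan²(45° − φ/2) = 0.4169.
P_a = ½ K_a γ H² = 0.5 × 0.4169 × 17.9 × 6.6² = 162.5 kN/m.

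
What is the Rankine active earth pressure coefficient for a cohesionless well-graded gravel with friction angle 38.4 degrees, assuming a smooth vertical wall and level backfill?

K_a = tan²(45° − φ/2) = tan²(25.80°) = 0.2337.

0.234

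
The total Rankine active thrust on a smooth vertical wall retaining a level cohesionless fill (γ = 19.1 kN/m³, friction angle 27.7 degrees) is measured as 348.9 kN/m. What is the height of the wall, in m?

K_a = 0.3653. P_a = ½ K_a γ H² ⇒ H = √(2P_a/(K_a γ)).
H = √(2×348.9/(0.3653×19.1)) = 10.00 m.

10.0 m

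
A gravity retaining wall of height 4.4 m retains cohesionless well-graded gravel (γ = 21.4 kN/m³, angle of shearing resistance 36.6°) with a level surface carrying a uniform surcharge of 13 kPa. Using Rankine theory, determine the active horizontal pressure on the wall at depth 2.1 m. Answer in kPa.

K_a = (1 − sin φ)/(1 + sin φ) = 0.2530.
σ_v = γz + q = 21.4 × 2.1 + 13 = 57.94 kPa.
σ_h = K_a σ_v = 0.2530 × 57.94 = 14.66 kPa.

14.7 kPa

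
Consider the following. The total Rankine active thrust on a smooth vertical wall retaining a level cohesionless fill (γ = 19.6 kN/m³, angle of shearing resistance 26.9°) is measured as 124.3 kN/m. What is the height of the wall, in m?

5.80 m

K_a = 0.3770. P_a = ½ K_a γ H² ⇒ H = √(2P_a/(K_a γ)).
H = √(2×124.3/(0.3770×19.6)) = 5.800 m.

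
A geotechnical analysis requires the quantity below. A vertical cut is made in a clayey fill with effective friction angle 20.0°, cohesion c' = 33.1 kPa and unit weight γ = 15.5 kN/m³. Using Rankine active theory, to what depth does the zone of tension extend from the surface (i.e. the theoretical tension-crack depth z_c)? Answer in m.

6.10 m

K_a = tan²(45° − 20.0°/2) = 0.4903; √K_a = 0.7002.
The active pressure is zero where K_a γ z = 2c√K_a, so z_c = 2c/(γ√K_a) = 2×33.1/(15.5×0.7002) = 6.100 m.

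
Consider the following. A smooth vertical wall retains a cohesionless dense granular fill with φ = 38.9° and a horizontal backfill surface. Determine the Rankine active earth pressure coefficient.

0.229

K_a = (1 − sin φ)/(1 + sin φ) = (1 − sin 38.9°)/(1 + sin 38.9°) = 0.2285.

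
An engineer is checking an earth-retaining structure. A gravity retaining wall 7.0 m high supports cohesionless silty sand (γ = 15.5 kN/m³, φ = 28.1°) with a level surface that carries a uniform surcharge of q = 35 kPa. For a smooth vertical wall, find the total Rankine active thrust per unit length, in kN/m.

225 kN/m

K_a = tan²(45° − φ/2) = 0.3596.
Soil triangle: ½ K_a γ H² = 0.5×0.3596×15.5×7.0² = 136.6 kN/m.
Surcharge rectangle: K_a q H = 0.3596×35×7.0 = 88.10 kN/m.
Total = 136.6 + 88.10 = 224.7 kN/m.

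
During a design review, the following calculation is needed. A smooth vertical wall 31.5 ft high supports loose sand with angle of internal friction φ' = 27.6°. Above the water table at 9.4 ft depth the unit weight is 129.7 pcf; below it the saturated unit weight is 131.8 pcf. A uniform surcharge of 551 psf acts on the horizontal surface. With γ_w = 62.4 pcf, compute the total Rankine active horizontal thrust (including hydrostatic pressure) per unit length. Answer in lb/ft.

39800 lb/ft

K_a = tan²(45° − φ/2) = 0.3668.
γ' = 131.8 − 62.4 = 69.40 pcf. h₂ = H − d_w = 22.1 ft.
σ'_h: at surface K_a·q = 202.1; at WT K_a(q+γd_w) = 649.3; at base K_a(q+γd_w+γ'h₂) = 1212 psf.
P₁ = ½(202.1+649.3)×9.4 = 4001; P₂ = ½(649.3+1212)×22.1 = 20560; P_w = ½γ_w h₂² = 15240.
Total = 4001+20560+15240 = 39800 lb/ft.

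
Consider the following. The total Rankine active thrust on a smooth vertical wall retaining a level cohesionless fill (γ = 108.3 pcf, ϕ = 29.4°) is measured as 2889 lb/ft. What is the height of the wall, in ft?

K_a = 0.3415. P_a = ½ K_a γ H² ⇒ H = √(2P_a/(K_a γ)).
H = √(2×2889/(0.3415×108.3)) = 12.50 ft.

12.5 ft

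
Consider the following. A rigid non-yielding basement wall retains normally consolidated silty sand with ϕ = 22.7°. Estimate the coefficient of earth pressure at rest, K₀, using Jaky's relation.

K₀ = 1 − sin φ' = 1 − sin 22.7° = 0.6141.

0.614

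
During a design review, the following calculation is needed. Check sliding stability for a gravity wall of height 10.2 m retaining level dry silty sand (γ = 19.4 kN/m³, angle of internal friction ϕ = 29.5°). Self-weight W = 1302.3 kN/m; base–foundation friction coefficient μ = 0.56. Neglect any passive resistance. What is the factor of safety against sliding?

K_a = tan²(45° − 29.5°/2) = 0.3401.
P_a = ½K_aγH² = 0.5×0.3401×19.4×10.2² = 343.2 kN/m, acting at H/3 = 3.400 m above the base.
FS_sliding = μW / P_a = 0.56×1302.3 / 343.2 = 2.125.

2.12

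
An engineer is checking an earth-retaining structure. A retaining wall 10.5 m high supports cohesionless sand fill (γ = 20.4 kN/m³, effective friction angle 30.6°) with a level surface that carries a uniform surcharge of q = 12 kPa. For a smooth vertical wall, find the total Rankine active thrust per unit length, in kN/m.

K_a = tan²(45° − φ/2) = 0.3253.
Soil triangle: ½ K_a γ H² = 0.5×0.3253×20.4×10.5² = 365.9 kN/m.
Surcharge rectangle: K_a q H = 0.3253×12×10.5 = 40.99 kN/m.
Total = 365.9 + 40.99 = 406.9 kN/m.

407 kN/m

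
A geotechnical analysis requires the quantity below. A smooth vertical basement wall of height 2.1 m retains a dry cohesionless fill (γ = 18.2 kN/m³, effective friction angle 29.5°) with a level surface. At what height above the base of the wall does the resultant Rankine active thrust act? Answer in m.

0.700 m

K_a = 0.3401.
The pressure distribution is triangular, so the resultant acts at H/3 above the base = 2.1/3 = 0.7000 m.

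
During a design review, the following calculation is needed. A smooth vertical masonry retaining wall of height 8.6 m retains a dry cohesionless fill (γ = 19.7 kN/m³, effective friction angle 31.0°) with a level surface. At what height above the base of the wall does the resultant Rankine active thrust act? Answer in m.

2.87 m

K_a = 0.3201.
The pressure distribution is triangular, so the resultant acts at H/3 above the base = 8.6/3 = 2.867 m.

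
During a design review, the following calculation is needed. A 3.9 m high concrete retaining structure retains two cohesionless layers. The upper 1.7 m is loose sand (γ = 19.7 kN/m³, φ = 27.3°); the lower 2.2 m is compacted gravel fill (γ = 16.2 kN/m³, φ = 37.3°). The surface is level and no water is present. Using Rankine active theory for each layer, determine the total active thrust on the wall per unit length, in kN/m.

K_a1 = tan²(45°−27.3°/2) = 0.3711; K_a2 = tan²(45°−37.3°/2) = 0.2453.
Layer 1: σ at base = K_a1 γ₁ h₁ = 12.43 kPa; P₁ = ½×12.43×1.7 = 10.56.
Layer 2: σ_v at top = γ₁h₁ = 33.49; σ_h top = K_a2×33.49 = 8.216; σ_h base = K_a2×(33.49+16.2×2.2) = 16.96.
P₂ = ½(8.216+16.96)×2.2 = 27.69. Total P_a = 10.56+27.69 = 38.26 kN/m.

38.3 kN/m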